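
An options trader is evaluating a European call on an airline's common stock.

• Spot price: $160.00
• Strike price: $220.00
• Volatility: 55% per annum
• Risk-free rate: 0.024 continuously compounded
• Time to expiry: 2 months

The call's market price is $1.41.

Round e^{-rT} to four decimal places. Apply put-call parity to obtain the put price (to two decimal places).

$60.53

exp(−rT) = exp(−0.024·0.1667) = 0.9960
Put-call parity: C − P = S − K·e^(−rT) = 160 − 220·0.9960 = 160 − 219.1200 = -59.1200
P = C − (C − P) = 1.41 − (-59.1200) = 60.5300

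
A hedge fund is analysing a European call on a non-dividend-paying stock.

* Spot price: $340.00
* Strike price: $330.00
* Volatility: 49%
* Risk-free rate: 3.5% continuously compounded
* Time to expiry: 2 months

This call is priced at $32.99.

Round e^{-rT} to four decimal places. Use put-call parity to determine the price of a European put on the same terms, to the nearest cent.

$21.08

exp(−rT) = exp(−0.035·0.1667) = 0.9942
Put-call parity: C − P = S − K·e^(−rT) = 340 − 330·0.9942 = 340 − 328.0860 = 11.9140
P = C − (C − P) = 32.99 − (11.9140) = 21.0760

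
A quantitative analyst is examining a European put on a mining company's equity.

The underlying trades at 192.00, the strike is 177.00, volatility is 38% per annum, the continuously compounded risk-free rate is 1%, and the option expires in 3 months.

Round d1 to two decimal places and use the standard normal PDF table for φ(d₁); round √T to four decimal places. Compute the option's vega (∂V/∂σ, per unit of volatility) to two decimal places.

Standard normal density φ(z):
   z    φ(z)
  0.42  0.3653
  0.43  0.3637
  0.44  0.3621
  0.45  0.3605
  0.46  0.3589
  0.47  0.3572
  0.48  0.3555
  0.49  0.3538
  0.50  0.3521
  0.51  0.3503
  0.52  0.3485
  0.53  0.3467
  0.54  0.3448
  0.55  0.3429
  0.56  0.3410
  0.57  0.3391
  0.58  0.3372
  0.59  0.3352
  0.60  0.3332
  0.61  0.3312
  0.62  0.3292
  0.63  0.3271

33.10

σ√T = 0.38 × 0.5000 = 0.1900
d₁ = [ln(192/177) + (0.01 + ½·0.38²)·0.25] / (σ√T) = (0.0813 + 0.0205) / 0.1900 = 0.5363 which rounds to 0.54
√T = √0.25 = 0.5000
φ(d₁) = φ(0.54) = 0.3448
vega = S·φ(d₁)·√T = 192·0.3448·0.5000 = 33.1008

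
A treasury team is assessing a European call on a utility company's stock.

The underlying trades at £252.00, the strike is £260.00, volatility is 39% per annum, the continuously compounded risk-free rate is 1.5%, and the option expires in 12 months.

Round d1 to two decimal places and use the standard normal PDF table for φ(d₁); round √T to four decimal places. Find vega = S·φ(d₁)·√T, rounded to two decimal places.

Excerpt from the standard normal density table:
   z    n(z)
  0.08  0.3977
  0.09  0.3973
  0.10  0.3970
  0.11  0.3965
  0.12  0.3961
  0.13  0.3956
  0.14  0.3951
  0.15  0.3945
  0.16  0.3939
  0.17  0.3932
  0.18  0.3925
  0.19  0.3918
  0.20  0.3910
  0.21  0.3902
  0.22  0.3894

99.41

σ√T = 0.39 × 1.0000 = 0.3900
ln(S/K) + (r + σ²/2)T = ln(252/260) + (0.015 + 0.39²/2)·1 = -0.0313 + 0.0911 = 0.0598
d₁ = 0.0598 / 0.3900 = 0.1533 ⇒ 0.15
√T = √1 = 1.0000
φ(d₁) = φ(0.15) = 0.3945
vega = S·φ(d₁)·√T = 252·0.3945·1.0000 = 99.4140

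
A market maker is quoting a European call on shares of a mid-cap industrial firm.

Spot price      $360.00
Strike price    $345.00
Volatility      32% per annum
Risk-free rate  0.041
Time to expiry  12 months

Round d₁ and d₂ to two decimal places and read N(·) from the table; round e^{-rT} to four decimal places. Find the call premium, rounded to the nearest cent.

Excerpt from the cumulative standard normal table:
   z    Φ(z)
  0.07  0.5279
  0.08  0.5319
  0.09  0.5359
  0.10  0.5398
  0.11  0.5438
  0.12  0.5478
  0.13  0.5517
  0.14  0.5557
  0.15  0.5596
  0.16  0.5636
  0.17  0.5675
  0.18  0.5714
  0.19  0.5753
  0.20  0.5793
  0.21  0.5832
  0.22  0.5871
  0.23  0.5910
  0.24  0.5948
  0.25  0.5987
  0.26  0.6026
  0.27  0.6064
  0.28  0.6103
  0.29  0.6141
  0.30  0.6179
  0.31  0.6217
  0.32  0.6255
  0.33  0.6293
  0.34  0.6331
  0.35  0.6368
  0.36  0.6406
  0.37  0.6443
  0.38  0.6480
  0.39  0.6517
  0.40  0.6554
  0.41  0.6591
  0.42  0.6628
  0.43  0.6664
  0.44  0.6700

$59.86

σ√T = 0.32·√1 = 0.3200
d₁ = [ln(360/345) + (0.041 + 0.32²/2)·1] / 0.3200 = [0.0426 + 0.0922] / 0.3200 = 0.4211 which rounds to 0.42
d₂ = d₁ − σ√T = 0.4211 − 0.3200 = 0.1011 which rounds to 0.10
exp(−rT) = exp(−0.041·1) = 0.9598
N(d₁) = N(0.42) = 0.6628;  N(d₂) = N(0.10) = 0.5398
C = 360·0.6628 − 345·0.9598·0.5398 = 238.6080 − 178.7445 = 59.8635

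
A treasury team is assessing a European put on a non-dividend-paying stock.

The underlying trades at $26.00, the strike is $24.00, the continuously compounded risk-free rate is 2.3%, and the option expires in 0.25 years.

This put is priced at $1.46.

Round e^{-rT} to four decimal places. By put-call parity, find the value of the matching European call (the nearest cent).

exp(−rT) = exp(−0.023·0.25) = 0.9943
Put-call parity: C − P = S − K·e^(−rT) = 26 − 24·0.9943 = 26 − 23.8632 = 2.1368
C = P + (C − P) = 1.46 + (2.1368) = 3.5968

$3.60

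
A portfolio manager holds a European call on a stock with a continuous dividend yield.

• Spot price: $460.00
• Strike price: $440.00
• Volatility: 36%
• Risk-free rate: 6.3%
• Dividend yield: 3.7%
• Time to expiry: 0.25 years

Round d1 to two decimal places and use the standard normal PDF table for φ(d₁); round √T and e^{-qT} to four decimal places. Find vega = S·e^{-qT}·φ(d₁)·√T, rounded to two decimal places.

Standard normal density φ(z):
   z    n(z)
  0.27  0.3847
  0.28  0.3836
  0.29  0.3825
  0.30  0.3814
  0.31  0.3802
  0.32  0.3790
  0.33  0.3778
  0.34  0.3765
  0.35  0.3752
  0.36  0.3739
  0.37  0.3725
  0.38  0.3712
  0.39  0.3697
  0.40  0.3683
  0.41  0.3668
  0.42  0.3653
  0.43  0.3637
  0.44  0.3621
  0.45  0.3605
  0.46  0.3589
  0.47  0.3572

σ√T = 0.36·√0.25 = 0.1800
d₁ = [ln(460/440) + (0.063 − 0.037 + ½·0.36²)·0.25] / (σ√T) = (0.0445 + 0.0227) / 0.1800 = 0.3731 which rounds to 0.37
√T = √0.25 = 0.5000
φ(d₁) = φ(0.37) = 0.3725
exp(−qT) = exp(−0.037·0.25) = 0.9908
vega = S·exp(−qT)·φ(d₁)·√T = 460·0.9908·0.3725·0.5000 = 84.8868

84.89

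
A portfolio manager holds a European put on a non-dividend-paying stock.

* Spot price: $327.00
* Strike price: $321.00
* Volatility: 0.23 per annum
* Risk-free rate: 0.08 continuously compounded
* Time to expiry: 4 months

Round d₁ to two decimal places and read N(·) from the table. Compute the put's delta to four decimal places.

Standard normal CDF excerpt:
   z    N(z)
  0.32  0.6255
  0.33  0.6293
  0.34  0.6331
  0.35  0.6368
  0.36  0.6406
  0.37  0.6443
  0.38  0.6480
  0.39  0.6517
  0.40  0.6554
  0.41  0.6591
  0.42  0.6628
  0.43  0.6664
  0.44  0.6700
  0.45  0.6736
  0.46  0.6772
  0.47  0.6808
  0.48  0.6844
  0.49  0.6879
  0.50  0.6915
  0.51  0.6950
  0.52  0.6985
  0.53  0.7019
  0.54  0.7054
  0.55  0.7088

-0.3409

σ√T = 0.23 × 0.5774 = 0.1328
d₁ = [ln(327/321) + (0.08 + 0.23²/2)·0.3333] / 0.1328 = [0.0185 + 0.0355] / 0.1328 = 0.4067 ≈ 0.41
N(d₁) = N(0.41) = 0.6591
Δ_put = N(d₁) − 1 = 0.6591 − 1 = -0.3409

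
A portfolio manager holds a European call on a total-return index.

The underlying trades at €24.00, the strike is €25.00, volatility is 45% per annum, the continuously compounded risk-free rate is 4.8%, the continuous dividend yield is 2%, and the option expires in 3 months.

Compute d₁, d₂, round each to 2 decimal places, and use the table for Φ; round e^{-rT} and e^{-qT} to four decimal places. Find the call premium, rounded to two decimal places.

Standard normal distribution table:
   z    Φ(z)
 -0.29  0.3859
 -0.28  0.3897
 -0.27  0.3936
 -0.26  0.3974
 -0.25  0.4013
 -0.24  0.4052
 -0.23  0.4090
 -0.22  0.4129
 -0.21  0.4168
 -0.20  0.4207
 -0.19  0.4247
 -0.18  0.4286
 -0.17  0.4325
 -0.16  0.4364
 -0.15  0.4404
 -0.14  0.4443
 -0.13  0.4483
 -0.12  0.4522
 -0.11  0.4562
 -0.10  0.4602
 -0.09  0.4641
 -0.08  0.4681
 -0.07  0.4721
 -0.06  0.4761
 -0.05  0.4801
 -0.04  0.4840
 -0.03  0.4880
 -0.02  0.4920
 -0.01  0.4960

€1.74

T = 0.25;  σ√T = 0.2250
d₁ = [ln(24/25) + (0.048 − 0.02 + ½·0.45²)·0.25] / (σ√T) = (-0.0408 + 0.0323) / 0.2250 = -0.0378 → -0.04
d₂ = -0.0378 − 0.2250 = -0.2628 → -0.26
exp(−qT) = exp(−0.02·0.25) = 0.9950;  exp(−rT) = exp(−0.048·0.25) = 0.9881
N(d₁) = N(-0.04) = 0.4840;  N(d₂) = N(-0.26) = 0.3974
C = 24·0.9950·0.4840 − 25·0.9881·0.3974 = 11.5579 − 9.8168 = 1.7411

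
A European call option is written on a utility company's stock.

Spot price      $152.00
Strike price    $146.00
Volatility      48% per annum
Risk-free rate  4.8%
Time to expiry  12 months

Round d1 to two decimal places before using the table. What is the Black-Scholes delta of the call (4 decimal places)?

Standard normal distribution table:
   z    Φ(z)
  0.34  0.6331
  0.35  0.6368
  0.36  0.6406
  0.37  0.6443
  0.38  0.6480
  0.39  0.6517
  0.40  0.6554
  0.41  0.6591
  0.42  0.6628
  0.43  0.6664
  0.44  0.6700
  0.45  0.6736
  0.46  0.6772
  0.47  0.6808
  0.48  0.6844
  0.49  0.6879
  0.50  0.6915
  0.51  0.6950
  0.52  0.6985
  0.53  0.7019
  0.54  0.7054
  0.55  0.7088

0.6628

σ√T = 0.48 × 1.0000 = 0.4800
d₁ = [ln(152/146) + (0.048 + ½·0.48²)·1] / (σ√T) = (0.0403 + 0.1632) / 0.4800 = 0.4239 → 0.42
N(d₁) = N(0.42) = 0.6628
Δ_call = N(d₁) = 0.6628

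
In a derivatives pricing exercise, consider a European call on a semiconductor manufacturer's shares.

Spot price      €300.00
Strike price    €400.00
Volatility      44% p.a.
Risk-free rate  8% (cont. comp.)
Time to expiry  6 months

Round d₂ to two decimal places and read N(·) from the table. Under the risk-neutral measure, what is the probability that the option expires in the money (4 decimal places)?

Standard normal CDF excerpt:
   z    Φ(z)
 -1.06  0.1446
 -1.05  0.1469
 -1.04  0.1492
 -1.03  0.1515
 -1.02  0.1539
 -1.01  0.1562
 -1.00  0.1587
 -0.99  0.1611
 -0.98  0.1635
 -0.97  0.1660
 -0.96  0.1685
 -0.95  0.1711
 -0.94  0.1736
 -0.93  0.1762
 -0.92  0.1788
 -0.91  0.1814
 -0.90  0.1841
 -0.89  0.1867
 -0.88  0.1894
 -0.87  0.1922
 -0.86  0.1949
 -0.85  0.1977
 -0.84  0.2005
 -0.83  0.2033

σ√T = 0.44·√0.5 = 0.3111
d₁ = [ln(300/400) + (0.08 + 0.44²/2)·0.5] / 0.3111 = [-0.2877 + 0.0884] / 0.3111 = -0.6405 ≈ -0.64
d₂ = d₁ − σ√T = -0.6405 − 0.3111 = -0.9516 ≈ -0.95
Risk-neutral Pr[S_T > K] = N(d₂) = N(-0.95) = 0.1711

0.1711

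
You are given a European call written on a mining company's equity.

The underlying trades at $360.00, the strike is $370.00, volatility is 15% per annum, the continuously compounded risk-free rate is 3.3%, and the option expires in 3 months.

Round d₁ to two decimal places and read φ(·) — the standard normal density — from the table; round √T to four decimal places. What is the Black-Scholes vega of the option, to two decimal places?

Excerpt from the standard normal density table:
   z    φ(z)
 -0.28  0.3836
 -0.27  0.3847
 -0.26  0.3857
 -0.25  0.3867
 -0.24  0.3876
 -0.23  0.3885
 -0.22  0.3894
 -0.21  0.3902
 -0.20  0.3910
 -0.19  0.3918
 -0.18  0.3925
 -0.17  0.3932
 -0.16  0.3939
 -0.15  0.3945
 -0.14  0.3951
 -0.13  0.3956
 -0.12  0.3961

70.09

σ√T = 0.15 × 0.5000 = 0.0750
d₁ = [ln(360/370) + (0.033 + ½·0.15²)·0.25] / (σ√T) = (-0.0274 + 0.0111) / 0.0750 = -0.2178 ⇒ -0.22
√T = √0.25 = 0.5000
φ(d₁) = φ(-0.22) = 0.3894
vega = S·φ(d₁)·√T = 360·0.3894·0.5000 = 70.0920
(Call and put vega coincide under Black-Scholes.)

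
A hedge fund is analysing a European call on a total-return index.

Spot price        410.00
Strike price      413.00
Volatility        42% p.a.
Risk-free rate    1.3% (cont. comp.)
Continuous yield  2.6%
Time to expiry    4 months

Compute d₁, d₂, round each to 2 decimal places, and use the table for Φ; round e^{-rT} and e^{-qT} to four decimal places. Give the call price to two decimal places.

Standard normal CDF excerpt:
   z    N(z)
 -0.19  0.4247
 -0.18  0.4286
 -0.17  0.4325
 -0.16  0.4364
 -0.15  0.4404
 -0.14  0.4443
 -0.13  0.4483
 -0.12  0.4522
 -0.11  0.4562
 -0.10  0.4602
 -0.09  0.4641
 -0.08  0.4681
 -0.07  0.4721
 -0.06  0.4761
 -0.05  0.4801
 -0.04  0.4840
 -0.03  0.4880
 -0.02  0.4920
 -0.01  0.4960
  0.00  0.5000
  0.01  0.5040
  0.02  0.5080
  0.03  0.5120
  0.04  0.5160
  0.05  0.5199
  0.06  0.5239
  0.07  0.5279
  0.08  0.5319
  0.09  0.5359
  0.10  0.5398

T = 0.3333;  σ√T = 0.2425
ln(S/K) + (r − q + σ²/2)T = ln(410/413) + (0.013 − 0.026 + 0.42²/2)·0.3333 = -0.0073 + 0.0251 = 0.0178
d₁ = 0.0178 / 0.2425 = 0.0733 → 0.07
d₂ = d₁ − σ√T = 0.0733 − 0.2425 = -0.1692 → -0.17
exp(−qT) = exp(−0.026·0.3333) = 0.9914;  exp(−rT) = exp(−0.013·0.3333) = 0.9957
C = 410·0.9914·N(0.07) − 413·0.9957·N(-0.17) = 410·0.9914·0.5279 − 413·0.9957·0.4325 = 214.5776 − 177.8544 = 36.7232

36.72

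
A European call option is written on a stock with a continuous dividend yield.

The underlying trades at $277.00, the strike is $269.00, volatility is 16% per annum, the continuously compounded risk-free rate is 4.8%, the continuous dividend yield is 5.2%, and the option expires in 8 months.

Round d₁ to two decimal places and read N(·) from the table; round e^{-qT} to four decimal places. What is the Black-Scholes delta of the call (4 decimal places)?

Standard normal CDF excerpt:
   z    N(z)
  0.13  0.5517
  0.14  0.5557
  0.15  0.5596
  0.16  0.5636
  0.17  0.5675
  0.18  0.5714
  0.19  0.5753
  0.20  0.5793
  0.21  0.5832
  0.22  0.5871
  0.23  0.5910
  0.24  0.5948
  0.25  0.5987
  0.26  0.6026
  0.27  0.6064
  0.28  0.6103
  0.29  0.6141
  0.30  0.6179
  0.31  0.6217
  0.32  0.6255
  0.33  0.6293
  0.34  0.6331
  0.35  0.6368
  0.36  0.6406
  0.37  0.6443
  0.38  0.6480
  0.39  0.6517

σ√T = 0.16·√0.6667 = 0.1306
d₁ = [ln(277/269) + (0.048 − 0.052 + 0.16²/2)·0.6667] / 0.1306 = [0.0293 + 0.0059] / 0.1306 = 0.2692 ≈ 0.27
N(d₁) = N(0.27) = 0.6064
Δ_call = e^(−qT)·N(d₁) = 0.9659·0.6064 = 0.5857

0.5857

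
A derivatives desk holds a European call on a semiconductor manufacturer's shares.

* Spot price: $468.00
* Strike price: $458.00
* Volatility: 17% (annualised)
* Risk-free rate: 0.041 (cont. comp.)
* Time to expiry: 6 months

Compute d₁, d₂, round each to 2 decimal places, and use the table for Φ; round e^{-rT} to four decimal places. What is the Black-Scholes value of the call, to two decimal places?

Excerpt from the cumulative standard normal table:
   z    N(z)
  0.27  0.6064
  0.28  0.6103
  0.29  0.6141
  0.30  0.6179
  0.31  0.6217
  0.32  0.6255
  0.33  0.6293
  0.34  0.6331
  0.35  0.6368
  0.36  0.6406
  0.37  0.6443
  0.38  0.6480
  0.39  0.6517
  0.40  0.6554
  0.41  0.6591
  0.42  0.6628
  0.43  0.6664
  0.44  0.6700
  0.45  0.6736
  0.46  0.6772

$32.91

σ√T = 0.17 × 0.7071 = 0.1202
d₁ = [ln(468/458) + (0.041 + 0.17²/2)·0.5] / 0.1202 = [0.0216 + 0.0277] / 0.1202 = 0.4103 ⇒ 0.41
d₂ = d₁ − σ√T = 0.4103 − 0.1202 = 0.2901 ⇒ 0.29
exp(−rT) = exp(−0.041·0.5) = 0.9797
C = 468·N(0.41) − 458·0.9797·N(0.29) = 468·0.6591 − 458·0.9797·0.6141 = 308.4588 − 275.5483 = 32.9105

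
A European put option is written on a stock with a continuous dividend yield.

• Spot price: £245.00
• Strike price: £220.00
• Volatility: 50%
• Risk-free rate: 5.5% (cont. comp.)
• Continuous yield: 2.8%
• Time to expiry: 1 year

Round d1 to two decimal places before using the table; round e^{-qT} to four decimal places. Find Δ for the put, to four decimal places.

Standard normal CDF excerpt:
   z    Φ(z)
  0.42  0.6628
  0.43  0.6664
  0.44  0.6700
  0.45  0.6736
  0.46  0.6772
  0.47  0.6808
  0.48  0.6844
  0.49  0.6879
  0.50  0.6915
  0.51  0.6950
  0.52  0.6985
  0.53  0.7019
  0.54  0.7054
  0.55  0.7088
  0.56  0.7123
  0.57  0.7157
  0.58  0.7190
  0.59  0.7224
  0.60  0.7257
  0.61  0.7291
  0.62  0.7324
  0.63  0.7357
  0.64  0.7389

-0.2932

σ√T = 0.5·√1 = 0.5000
d₁ = [ln(245/220) + (0.055 − 0.028 + ½·0.5²)·1] / (σ√T) = (0.1076 + 0.1520) / 0.5000 = 0.5193 → 0.52
N(d₁) = N(0.52) = 0.6985
Δ_put = e^(−qT)·(N(d₁) − 1) = 0.9724·(0.6985 − 1) = -0.2932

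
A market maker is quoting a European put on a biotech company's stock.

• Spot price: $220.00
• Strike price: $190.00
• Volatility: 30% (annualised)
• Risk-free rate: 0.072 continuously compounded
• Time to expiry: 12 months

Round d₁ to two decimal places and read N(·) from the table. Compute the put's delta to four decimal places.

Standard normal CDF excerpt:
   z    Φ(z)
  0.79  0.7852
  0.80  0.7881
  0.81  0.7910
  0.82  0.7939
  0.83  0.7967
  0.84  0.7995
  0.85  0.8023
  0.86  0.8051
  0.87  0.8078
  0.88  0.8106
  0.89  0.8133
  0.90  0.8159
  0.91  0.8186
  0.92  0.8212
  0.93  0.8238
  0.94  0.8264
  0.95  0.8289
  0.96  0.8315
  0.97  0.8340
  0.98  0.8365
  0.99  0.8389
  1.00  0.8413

-0.1894

T = 1;  σ√T = 0.3000
d₁ = [ln(220/190) + (0.072 + 0.3²/2)·1] / 0.3000 = [0.1466 + 0.1170] / 0.3000 = 0.8787 ⇒ 0.88
N(d₁) = N(0.88) = 0.8106
Δ_put = N(d₁) − 1 = 0.8106 − 1 = -0.1894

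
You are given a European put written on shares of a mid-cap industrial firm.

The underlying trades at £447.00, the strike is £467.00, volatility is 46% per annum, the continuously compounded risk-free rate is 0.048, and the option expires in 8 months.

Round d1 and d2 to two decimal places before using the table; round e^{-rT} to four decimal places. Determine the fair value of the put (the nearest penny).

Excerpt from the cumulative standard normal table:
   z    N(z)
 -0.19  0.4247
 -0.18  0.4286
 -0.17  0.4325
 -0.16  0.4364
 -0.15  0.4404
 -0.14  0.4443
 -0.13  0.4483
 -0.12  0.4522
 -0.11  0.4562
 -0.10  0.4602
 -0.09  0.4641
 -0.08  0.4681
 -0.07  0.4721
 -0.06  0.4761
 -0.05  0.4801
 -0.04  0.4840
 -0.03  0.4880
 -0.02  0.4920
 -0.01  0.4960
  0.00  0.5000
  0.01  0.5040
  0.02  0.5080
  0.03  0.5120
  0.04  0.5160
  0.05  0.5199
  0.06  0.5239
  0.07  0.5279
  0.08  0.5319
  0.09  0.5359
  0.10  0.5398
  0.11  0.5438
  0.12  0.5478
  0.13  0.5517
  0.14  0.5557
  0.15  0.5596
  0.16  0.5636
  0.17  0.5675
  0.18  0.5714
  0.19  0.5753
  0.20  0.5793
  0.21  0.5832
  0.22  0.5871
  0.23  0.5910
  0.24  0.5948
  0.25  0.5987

£70.47

σ√T = 0.46 × 0.8165 = 0.3756
d₁ = [ln(447/467) + (0.048 + ½·0.46²)·0.6667] / (σ√T) = (-0.0438 + 0.1025) / 0.3756 = 0.1565 ⇒ 0.16
d₂ = 0.1565 − 0.3756 = -0.2191 ⇒ -0.22
e^(−rT) = e^(−0.048·0.6667) = 0.9685
P = 467·0.9685·N(0.22) − 447·N(-0.16) = 467·0.9685·0.5871 − 447·0.4364 = 265.5392 − 195.0708 = 70.4684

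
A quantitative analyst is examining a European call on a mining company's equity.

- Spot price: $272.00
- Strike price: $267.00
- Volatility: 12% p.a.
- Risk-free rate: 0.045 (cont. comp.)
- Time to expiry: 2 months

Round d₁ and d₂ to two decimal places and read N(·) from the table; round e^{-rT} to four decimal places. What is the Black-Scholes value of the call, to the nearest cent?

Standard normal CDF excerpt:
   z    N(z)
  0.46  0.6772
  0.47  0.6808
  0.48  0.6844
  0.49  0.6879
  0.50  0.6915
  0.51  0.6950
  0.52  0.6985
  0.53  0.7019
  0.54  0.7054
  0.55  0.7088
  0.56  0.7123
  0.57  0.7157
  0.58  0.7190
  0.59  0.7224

σ√T = 0.12·√0.1667 = 0.0490
d₁ = [ln(272/267) + (0.045 + 0.12²/2)·0.1667] / 0.0490 = [0.0186 + 0.0087] / 0.0490 = 0.5563 ⇒ 0.56
d₂ = d₁ − σ√T = 0.5563 − 0.0490 = 0.5073 ⇒ 0.51
exp(−rT) = exp(−0.045·0.1667) = 0.9925
N(d₁) = N(0.56) = 0.7123;  N(d₂) = N(0.51) = 0.6950
C = 272·0.7123 − 267·0.9925·0.6950 = 193.7456 − 184.1733 = 9.5723

$9.57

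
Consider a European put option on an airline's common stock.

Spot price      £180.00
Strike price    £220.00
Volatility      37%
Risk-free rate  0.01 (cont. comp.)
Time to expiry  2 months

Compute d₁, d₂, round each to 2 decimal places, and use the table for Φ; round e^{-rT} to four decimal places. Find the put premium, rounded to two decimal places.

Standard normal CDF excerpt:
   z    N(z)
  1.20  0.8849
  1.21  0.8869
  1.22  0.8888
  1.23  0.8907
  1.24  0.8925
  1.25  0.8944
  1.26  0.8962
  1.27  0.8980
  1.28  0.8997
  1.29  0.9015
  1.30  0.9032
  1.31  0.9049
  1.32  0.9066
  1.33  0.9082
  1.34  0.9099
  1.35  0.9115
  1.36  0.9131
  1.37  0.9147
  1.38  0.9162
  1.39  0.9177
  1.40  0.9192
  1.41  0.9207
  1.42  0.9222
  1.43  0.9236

σ√T = 0.37·√0.1667 = 0.1511
d₁ = [ln(180/220) + (0.01 + ½·0.37²)·0.1667] / (σ√T) = (-0.2007 + 0.0131) / 0.1511 = -1.2419 which rounds to -1.24
d₂ = -1.2419 − 0.1511 = -1.3930 which rounds to -1.39
e^(−rT) = e^(−0.01·0.1667) = 0.9983
N(−d₂) = N(1.39) = 0.9177;  N(−d₁) = N(1.24) = 0.8925
P = 220·0.9983·0.9177 − 180·0.8925 = 201.5508 − 160.6500 = 40.9008

£40.90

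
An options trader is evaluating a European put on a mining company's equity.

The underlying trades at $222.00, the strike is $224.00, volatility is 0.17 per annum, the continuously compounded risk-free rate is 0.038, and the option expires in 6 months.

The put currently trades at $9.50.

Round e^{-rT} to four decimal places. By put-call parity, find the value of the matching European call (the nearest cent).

$11.71

e^(−rT) = e^(−0.038·0.5) = 0.9812
Put-call parity: C − P = S − K·e^(−rT) = 222 − 224·0.9812 = 222 − 219.7888 = 2.2112
C = P + (C − P) = 9.50 + (2.2112) = 11.7112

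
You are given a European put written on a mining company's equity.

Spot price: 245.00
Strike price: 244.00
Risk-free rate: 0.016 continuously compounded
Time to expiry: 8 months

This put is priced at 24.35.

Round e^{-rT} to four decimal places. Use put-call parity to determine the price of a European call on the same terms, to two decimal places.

exp(−rT) = exp(−0.016·0.6667) = 0.9894
Put-call parity: C − P = S − K·e^(−rT) = 245 − 244·0.9894 = 245 − 241.4136 = 3.5864
C = P + (C − P) = 24.35 + (3.5864) = 27.9364

27.94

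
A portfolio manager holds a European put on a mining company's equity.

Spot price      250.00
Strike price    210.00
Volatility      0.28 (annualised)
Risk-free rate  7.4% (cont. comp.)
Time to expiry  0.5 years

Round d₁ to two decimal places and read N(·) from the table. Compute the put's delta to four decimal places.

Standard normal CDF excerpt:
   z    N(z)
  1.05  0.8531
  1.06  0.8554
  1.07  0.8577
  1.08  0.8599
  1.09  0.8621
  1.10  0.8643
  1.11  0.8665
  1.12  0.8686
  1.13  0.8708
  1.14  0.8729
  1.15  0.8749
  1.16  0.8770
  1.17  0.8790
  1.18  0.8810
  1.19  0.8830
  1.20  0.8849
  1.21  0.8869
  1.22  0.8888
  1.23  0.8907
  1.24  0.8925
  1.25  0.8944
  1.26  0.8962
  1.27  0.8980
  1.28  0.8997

σ√T = 0.28 × 0.7071 = 0.1980
ln(S/K) + (r + σ²/2)T = ln(250/210) + (0.074 + 0.28²/2)·0.5 = 0.1744 + 0.0566 = 0.2310
d₁ = 0.2310 / 0.1980 = 1.1665 → 1.17
N(d₁) = N(1.17) = 0.8790
Δ_put = N(d₁) − 1 = 0.8790 − 1 = -0.1210

-0.1210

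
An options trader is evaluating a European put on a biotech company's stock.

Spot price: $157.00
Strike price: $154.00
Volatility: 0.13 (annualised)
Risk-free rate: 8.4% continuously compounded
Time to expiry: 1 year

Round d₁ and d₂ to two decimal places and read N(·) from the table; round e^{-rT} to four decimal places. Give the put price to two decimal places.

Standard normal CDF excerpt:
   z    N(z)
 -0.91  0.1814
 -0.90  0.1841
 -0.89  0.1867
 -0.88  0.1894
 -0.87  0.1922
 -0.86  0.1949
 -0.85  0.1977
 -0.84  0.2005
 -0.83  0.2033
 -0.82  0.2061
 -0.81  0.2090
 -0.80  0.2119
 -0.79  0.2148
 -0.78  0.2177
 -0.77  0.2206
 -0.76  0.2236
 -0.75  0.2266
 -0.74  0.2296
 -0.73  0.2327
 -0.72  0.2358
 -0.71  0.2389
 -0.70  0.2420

σ√T = 0.13 × 1.0000 = 0.1300
d₁ = [ln(157/154) + (0.084 + ½·0.13²)·1] / (σ√T) = (0.0193 + 0.0925) / 0.1300 = 0.8596 ≈ 0.86
d₂ = 0.8596 − 0.1300 = 0.7296 ≈ 0.73
e^(−rT) = e^(−0.084·1) = 0.9194
N(−d₂) = N(-0.73) = 0.2327;  N(−d₁) = N(-0.86) = 0.1949
P = 154·0.9194·0.2327 − 157·0.1949 = 32.9474 − 30.5993 = 2.3481

$2.35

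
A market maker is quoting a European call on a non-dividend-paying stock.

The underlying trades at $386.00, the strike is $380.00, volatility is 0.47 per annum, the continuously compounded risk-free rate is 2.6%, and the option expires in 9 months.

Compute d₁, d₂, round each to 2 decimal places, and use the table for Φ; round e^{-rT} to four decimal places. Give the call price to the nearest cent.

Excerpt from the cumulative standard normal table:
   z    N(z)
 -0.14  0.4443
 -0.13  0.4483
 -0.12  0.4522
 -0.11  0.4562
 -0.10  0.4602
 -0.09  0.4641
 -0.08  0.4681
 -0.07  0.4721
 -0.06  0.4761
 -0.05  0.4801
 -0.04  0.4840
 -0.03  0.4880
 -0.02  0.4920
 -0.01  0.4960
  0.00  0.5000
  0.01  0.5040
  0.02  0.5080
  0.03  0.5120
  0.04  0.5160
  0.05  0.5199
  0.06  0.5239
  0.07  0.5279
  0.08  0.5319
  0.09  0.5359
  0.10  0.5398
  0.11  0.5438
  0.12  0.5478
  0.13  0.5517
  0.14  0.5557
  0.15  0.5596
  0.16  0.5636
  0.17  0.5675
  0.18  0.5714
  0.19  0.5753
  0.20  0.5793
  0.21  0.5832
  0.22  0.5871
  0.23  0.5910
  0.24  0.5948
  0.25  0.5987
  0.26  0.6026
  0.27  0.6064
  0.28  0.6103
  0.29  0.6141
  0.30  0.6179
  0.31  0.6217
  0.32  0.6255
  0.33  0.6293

$68.52

T = 0.75;  σ√T = 0.4070
ln(S/K) + (r + σ²/2)T = ln(386/380) + (0.026 + 0.47²/2)·0.75 = 0.0157 + 0.1023 = 0.1180
d₁ = 0.1180 / 0.4070 = 0.2899 which rounds to 0.29
d₂ = d₁ − σ√T = 0.2899 − 0.4070 = -0.1171 which rounds to -0.12
e^(−rT) = e^(−0.026·0.75) = 0.9807
N(d₁) = N(0.29) = 0.6141;  N(d₂) = N(-0.12) = 0.4522
C = 386·0.6141 − 380·0.9807·0.4522 = 237.0426 − 168.5196 = 68.5230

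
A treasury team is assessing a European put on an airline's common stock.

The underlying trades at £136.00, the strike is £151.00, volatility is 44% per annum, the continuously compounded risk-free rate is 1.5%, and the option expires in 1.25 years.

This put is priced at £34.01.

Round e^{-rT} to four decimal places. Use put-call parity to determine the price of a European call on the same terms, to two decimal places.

£21.82

e^(−rT) = e^(−0.015·1.25) = 0.9814
Put-call parity: C − P = S − K·e^(−rT) = 136 − 151·0.9814 = 136 − 148.1914 = -12.1914
C = P + (C − P) = 34.01 + (-12.1914) = 21.8186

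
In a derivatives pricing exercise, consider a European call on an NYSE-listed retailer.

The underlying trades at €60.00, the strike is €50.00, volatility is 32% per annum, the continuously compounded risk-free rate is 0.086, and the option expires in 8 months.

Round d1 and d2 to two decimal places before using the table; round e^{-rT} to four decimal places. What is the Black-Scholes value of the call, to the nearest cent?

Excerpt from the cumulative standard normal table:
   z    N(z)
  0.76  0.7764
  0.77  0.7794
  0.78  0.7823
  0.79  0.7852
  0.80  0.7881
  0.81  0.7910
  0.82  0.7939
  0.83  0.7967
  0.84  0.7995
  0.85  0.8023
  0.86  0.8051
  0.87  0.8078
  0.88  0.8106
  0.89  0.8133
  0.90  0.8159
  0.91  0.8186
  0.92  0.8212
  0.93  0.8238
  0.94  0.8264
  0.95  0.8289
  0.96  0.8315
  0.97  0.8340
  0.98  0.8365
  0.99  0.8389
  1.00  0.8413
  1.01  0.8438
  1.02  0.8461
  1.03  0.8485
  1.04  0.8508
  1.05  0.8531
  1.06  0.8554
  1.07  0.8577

€14.11

σ√T = 0.32·√0.6667 = 0.2613
d₁ = [ln(60/50) + (0.086 + ½·0.32²)·0.6667] / (σ√T) = (0.1823 + 0.0915) / 0.2613 = 1.0479 which rounds to 1.05
d₂ = 1.0479 − 0.2613 = 0.7866 which rounds to 0.79
exp(−rT) = exp(−0.086·0.6667) = 0.9443
N(d₁) = N(1.05) = 0.8531;  N(d₂) = N(0.79) = 0.7852
C = 60·0.8531 − 50·0.9443·0.7852 = 51.1860 − 37.0732 = 14.1128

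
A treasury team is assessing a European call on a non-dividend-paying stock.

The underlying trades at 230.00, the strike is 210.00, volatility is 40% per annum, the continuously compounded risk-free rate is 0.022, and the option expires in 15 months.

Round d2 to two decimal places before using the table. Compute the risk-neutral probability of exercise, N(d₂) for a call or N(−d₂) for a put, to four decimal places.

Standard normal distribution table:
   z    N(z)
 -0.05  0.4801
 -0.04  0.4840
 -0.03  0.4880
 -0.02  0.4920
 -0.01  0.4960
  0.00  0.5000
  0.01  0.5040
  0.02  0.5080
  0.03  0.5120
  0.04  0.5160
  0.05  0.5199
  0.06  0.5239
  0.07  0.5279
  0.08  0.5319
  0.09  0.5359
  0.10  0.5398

σ√T = 0.4·√1.25 = 0.4472
d₁ = [ln(230/210) + (0.022 + 0.4²/2)·1.25] / 0.4472 = [0.0910 + 0.1275] / 0.4472 = 0.4885 which rounds to 0.49
d₂ = d₁ − σ√T = 0.4885 − 0.4472 = 0.0413 which rounds to 0.04
Risk-neutral Pr[S_T > K] = N(d₂) = N(0.04) = 0.5160

0.5160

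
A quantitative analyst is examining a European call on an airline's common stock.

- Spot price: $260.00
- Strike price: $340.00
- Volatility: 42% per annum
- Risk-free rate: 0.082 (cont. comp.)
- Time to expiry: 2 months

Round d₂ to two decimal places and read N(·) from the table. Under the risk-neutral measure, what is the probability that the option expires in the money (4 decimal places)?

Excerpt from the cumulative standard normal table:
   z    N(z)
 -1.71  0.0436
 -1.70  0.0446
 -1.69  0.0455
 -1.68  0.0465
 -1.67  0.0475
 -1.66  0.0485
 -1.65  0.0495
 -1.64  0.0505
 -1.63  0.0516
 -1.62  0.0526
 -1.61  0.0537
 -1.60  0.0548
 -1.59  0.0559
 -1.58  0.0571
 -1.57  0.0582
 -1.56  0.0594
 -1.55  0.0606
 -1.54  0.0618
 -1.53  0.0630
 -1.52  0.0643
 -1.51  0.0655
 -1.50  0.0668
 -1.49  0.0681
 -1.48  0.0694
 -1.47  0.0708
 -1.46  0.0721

σ√T = 0.42 × 0.4082 = 0.1715
d₁ = [ln(260/340) + (0.082 + 0.42²/2)·0.1667] / 0.1715 = [-0.2683 + 0.0284] / 0.1715 = -1.3991 which rounds to -1.40
d₂ = d₁ − σ√T = -1.3991 − 0.1715 = -1.5706 which rounds to -1.57
Pr(exercise) under Q = N(d₂) = 0.0582

0.0582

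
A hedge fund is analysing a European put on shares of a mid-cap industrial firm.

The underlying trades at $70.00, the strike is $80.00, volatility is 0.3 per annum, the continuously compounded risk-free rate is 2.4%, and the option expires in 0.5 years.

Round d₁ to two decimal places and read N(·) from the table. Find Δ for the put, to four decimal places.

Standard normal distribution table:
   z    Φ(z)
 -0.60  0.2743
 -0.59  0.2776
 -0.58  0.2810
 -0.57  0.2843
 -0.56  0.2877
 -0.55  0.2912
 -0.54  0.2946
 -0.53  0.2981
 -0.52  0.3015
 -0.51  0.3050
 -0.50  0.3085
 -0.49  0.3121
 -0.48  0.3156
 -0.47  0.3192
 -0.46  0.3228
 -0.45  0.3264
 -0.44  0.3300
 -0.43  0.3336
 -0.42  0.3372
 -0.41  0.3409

T = 0.5;  σ√T = 0.2121
d₁ = [ln(70/80) + (0.024 + 0.3²/2)·0.5] / 0.2121 = [-0.1335 + 0.0345] / 0.2121 = -0.4668 → -0.47
N(d₁) = N(-0.47) = 0.3192
Δ_put = N(d₁) − 1 = 0.3192 − 1 = -0.6808

-0.6808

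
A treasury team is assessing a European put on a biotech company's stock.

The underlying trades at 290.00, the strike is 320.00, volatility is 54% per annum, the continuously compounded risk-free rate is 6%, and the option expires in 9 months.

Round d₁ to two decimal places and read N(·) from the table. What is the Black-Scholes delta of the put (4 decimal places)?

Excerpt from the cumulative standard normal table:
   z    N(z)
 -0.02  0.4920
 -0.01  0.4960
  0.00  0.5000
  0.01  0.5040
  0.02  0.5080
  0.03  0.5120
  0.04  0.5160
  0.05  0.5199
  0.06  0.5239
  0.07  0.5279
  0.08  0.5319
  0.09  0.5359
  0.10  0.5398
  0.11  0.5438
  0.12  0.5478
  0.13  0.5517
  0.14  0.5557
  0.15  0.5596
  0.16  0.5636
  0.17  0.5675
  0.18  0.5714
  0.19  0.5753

-0.4522

σ√T = 0.54 × 0.8660 = 0.4677
d₁ = [ln(290/320) + (0.06 + 0.54²/2)·0.75] / 0.4677 = [-0.0984 + 0.1544] / 0.4677 = 0.1196 ⇒ 0.12
N(d₁) = N(0.12) = 0.5478
Δ_put = N(d₁) − 1 = 0.5478 − 1 = -0.4522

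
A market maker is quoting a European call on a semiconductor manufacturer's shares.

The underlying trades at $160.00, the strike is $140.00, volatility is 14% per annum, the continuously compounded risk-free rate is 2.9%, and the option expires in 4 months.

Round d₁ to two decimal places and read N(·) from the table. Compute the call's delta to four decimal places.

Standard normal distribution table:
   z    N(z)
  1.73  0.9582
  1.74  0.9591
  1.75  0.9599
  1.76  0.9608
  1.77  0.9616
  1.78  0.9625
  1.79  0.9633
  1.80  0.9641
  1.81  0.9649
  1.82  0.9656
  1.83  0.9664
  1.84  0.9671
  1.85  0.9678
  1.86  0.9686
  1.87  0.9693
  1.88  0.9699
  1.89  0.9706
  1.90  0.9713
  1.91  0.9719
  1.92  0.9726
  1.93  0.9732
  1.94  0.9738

0.9649

σ√T = 0.14·√0.3333 = 0.0808
ln(S/K) + (r + σ²/2)T = ln(160/140) + (0.029 + 0.14²/2)·0.3333 = 0.1335 + 0.0129 = 0.1465
d₁ = 0.1465 / 0.0808 = 1.8120 → 1.81
N(d₁) = N(1.81) = 0.9649
Δ_call = N(d₁) = 0.9649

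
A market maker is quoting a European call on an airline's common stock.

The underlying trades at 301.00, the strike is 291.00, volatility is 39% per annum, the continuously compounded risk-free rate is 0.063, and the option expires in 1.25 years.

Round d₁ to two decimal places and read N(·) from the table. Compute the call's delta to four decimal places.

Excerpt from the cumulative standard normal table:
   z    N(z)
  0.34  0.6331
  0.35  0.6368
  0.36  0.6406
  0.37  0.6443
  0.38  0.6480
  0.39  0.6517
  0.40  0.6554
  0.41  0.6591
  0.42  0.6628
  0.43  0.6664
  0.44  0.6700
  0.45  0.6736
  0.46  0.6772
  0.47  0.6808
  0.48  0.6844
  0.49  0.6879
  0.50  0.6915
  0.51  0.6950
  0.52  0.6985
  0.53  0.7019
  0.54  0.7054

0.6844

T = 1.25;  σ√T = 0.4360
d₁ = [ln(301/291) + (0.063 + 0.39²/2)·1.25] / 0.4360 = [0.0338 + 0.1738] / 0.4360 = 0.4761 ⇒ 0.48
N(d₁) = N(0.48) = 0.6844
Δ_call = N(d₁) = 0.6844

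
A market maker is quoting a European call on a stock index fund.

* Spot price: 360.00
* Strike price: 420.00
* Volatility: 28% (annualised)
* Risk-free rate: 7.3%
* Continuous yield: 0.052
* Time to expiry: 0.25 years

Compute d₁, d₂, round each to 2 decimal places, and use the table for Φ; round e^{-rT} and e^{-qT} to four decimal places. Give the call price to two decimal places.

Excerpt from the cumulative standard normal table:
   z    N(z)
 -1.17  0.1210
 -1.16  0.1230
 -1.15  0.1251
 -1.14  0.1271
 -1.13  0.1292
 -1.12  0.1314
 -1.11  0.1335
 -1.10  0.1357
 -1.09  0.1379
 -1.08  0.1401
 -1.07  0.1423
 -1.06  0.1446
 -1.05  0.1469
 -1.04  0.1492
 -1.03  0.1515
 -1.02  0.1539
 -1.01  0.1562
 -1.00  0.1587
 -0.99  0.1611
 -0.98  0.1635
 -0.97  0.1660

σ√T = 0.28 × 0.5000 = 0.1400
d₁ = [ln(360/420) + (0.073 − 0.052 + 0.28²/2)·0.25] / 0.1400 = [-0.1542 + 0.0151] / 0.1400 = -0.9936 ⇒ -0.99
d₂ = d₁ − σ√T = -0.9936 − 0.1400 = -1.1336 ⇒ -1.13
exp(−qT) = exp(−0.052·0.25) = 0.9871;  exp(−rT) = exp(−0.073·0.25) = 0.9819
N(d₁) = N(-0.99) = 0.1611;  N(d₂) = N(-1.13) = 0.1292
C = 360·0.9871·0.1611 − 420·0.9819·0.1292 = 57.2479 − 53.2818 = 3.9660

3.97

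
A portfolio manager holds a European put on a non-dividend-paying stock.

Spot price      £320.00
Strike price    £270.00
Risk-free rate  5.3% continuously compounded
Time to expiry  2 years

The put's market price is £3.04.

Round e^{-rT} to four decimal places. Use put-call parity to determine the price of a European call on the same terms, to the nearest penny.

e^(−rT) = e^(−0.053·2) = 0.8994
Put-call parity: C − P = S − K·e^(−rT) = 320 − 270·0.8994 = 320 − 242.8380 = 77.1620
C = P + (C − P) = 3.04 + (77.1620) = 80.2020

£80.20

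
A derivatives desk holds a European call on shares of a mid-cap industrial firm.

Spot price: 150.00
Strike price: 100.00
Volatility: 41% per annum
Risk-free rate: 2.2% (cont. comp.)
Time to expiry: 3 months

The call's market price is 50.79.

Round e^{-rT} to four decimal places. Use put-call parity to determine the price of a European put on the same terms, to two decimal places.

0.24

e^(−rT) = e^(−0.022·0.25) = 0.9945
Put-call parity: C − P = S − K·e^(−rT) = 150 − 100·0.9945 = 150 − 99.4500 = 50.5500
P = C − (C − P) = 50.79 − (50.5500) = 0.2400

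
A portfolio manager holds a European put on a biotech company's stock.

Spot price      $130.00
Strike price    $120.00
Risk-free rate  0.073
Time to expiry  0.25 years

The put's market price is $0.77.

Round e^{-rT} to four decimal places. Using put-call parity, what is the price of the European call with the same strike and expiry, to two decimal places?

exp(−rT) = exp(−0.073·0.25) = 0.9819
Put-call parity: C − P = S − K·e^(−rT) = 130 − 120·0.9819 = 130 − 117.8280 = 12.1720
C = P + (C − P) = 0.77 + (12.1720) = 12.9420

$12.94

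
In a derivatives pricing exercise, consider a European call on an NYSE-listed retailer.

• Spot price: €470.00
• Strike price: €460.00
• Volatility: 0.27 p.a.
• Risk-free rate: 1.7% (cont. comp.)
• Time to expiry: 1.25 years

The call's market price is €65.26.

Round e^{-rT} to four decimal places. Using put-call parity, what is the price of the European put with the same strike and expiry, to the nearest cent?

€45.60

e^(−rT) = e^(−0.017·1.25) = 0.9790
Put-call parity: C − P = S − K·e^(−rT) = 470 − 460·0.9790 = 470 − 450.3400 = 19.6600
P = C − (C − P) = 65.26 − (19.6600) = 45.6000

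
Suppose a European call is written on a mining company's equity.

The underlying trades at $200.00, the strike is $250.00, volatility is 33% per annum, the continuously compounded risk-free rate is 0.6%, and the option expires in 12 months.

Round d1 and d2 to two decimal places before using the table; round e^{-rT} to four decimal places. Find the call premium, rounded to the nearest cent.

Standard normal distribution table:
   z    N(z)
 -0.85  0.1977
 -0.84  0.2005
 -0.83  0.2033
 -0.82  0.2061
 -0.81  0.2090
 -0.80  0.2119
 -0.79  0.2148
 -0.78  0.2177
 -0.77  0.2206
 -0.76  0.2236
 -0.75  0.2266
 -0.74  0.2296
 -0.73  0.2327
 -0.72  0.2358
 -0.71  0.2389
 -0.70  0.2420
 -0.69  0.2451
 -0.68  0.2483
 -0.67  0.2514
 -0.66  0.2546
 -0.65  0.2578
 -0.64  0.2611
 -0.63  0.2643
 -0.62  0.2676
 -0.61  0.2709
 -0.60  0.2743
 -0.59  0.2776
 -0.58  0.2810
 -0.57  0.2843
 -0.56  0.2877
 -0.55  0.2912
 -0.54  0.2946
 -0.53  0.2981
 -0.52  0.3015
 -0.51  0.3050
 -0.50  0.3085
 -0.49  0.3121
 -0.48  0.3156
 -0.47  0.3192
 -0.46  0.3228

$11.20

T = 1;  σ√T = 0.3300
d₁ = [ln(200/250) + (0.006 + 0.33²/2)·1] / 0.3300 = [-0.2231 + 0.0605] / 0.3300 = -0.4930 which rounds to -0.49
d₂ = d₁ − σ√T = -0.4930 − 0.3300 = -0.8230 which rounds to -0.82
e^(−rT) = e^(−0.006·1) = 0.9940
C = 200·N(-0.49) − 250·0.9940·N(-0.82) = 200·0.3121 − 250·0.9940·0.2061 = 62.4200 − 51.2159 = 11.2041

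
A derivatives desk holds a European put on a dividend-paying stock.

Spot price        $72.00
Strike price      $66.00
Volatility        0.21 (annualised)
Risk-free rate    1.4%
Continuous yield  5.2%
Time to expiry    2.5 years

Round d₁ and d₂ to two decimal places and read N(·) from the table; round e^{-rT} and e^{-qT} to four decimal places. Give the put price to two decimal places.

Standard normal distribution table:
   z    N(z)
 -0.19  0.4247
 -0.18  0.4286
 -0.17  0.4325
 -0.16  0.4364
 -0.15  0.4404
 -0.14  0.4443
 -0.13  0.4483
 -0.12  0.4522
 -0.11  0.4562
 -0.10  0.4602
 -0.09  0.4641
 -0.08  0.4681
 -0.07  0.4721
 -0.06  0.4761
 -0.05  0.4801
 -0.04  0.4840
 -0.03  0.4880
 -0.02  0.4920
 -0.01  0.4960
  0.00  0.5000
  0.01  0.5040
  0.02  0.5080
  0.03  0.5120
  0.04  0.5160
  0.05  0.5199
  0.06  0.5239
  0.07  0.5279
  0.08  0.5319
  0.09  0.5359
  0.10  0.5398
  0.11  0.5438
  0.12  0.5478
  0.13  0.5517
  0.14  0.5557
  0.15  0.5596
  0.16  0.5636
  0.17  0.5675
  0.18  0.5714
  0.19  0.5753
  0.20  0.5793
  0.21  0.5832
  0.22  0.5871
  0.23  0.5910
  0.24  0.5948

$8.57

T = 2.5;  σ√T = 0.3320
d₁ = [ln(72/66) + (0.014 − 0.052 + 0.21²/2)·2.5] / 0.3320 = [0.0870 − 0.0399] / 0.3320 = 0.1420 ⇒ 0.14
d₂ = d₁ − σ√T = 0.1420 − 0.3320 = -0.1901 ⇒ -0.19
exp(−qT) = exp(−0.052·2.5) = 0.8781;  exp(−rT) = exp(−0.014·2.5) = 0.9656
N(−d₂) = N(0.19) = 0.5753;  N(−d₁) = N(-0.14) = 0.4443
P = 66·0.9656·0.5753 − 72·0.8781·0.4443 = 36.6636 − 28.0901 = 8.5736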